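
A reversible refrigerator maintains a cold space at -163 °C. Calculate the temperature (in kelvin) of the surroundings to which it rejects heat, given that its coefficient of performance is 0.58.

T_C = -163 °C → -163 + 273.15 = 110.15 K.
COP_R = T_C/(T_H − T_C) ⇒ T_H = T_C·(1 + 1/COP_R) = 110.15 × (1 + 1/0.58) = 300 K.

T_H ≈ 300 K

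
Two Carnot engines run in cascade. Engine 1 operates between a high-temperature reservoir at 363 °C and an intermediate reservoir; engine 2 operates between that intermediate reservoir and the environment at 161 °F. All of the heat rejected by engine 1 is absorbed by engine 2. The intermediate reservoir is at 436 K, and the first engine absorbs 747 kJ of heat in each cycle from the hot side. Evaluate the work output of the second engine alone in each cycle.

W₂ ≈ 107 kJ

T_H = 363 °C → 363 + 273.15 = 636.15 K.
T_C = 161 °F → (161 − 32) × 5/9 = 71.67 °C = 344.82 K.
Heat entering the second stage: Q_m = Q_H·(T_m/T_H) = 747 × 436.00/636.15 = 512 kJ.
Second-stage efficiency η₂ = 1 − T_C/T_m = 1 − 344.82/436.00 = 0.2091, so W₂ = η₂·Q_m = 107 kJ.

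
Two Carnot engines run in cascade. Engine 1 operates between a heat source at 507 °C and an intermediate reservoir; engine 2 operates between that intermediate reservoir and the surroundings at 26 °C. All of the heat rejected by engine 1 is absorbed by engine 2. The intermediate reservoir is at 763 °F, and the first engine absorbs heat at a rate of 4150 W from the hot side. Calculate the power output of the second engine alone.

Ẇ₂ ≈ 2020 W

T_H = 507 °C → 507 + 273.15 = 780.15 K.
T_C = 26 °C → 26 + 273.15 = 299.15 K.
T_m = 763 °F → (763 − 32) × 5/9 = 406.11 °C = 679.26 K.
Heat entering the second stage: Q_m = Q_H·(T_m/T_H) = 4150 × 679.26/780.15 = 3610 W.
Second-stage efficiency η₂ = 1 − T_C/T_m = 1 − 299.15/679.26 = 0.5596, so W₂ = η₂·Q_m = 2020 W.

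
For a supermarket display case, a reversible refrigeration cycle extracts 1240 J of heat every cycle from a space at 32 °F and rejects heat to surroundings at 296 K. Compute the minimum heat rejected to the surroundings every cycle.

T_C = 32 °F → (32 − 32) × 5/9 = 0.00 °C = 273.15 K.
For a reversible cycle Q_H/Q_C = T_H/T_C, so Q_H = Q_C·T_H/T_C = 1240 × 296.00/273.15 = 1340 J.

Q_H ≈ 1340 J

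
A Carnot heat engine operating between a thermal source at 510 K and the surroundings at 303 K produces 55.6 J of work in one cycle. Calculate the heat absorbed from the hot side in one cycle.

Since the cycle is reversible, η = 1 − T_C/T_H = 1 − 303.00/510.00 = 0.4059.
Q_H = W/η = 55.6/0.4059 = 137 J.

Q_H ≈ 137 J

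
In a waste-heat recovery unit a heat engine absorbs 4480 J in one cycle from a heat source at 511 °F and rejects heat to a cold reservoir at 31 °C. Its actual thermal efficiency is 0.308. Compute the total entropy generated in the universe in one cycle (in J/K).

ΔS_univ ≈ 1.885 J/K

T_H = 511 °F → (511 − 32) × 5/9 = 266.11 °C = 539.26 K.
T_C = 31 °C → 31 + 273.15 = 304.15 K.
W = η·Q_H = 0.308 × 4480 = 1380 J, so Q_C = Q_H − W = 3100 J.
The hot reservoir loses entropy Q_H/T_H = 4480/539.26 = 8.308 J/K; the cold reservoir gains Q_C/T_C = 3100/304.15 = 10.19 J/K.
ΔS_univ = −Q_H/T_H + Q_C/T_C = 1.885 J/K (> 0, since η = 0.308 < η_Carnot = 0.436).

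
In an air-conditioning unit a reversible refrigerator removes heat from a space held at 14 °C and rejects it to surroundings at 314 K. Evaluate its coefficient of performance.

COP_R ≈ 10.7

T_C = 14 °C → 14 + 273.15 = 287.15 K.
COP_R = T_C/(T_H − T_C) = 287.15/(314.00 − 287.15) = 10.7.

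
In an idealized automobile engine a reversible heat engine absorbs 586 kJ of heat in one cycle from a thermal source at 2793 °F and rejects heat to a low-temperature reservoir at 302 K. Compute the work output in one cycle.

T_H = 2793 °F → (2793 − 32) × 5/9 = 1533.89 °C = 1807.04 K.
The Carnot efficiency is η = 1 − T_C/T_H = 1 − 302.00/1807.04 = 0.8329.
W = η·Q_H = 0.8329 × 586 = 488 kJ.

W ≈ 488 kJ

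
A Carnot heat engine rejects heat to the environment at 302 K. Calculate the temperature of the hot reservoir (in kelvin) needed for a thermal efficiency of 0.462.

T_H ≈ 561 K

From η = 1 − T_C/T_H, solving for T_H gives T_H = T_C/(1 − η) = 302.00/(1 − 0.462) = 561 K.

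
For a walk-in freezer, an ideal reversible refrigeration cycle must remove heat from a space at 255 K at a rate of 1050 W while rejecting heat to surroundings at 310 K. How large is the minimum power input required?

The reversible coefficient of performance is COP_R = T_C/(T_H − T_C) = 255.00/55.00 = 4.6364.
W = Q_C/COP_R = 1050/4.6364 = 226 W.

Ẇ_in ≈ 226 W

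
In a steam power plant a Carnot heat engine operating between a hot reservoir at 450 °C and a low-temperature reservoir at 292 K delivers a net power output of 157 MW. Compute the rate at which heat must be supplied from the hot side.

Q̇_H ≈ 263 MW

T_H = 450 °C → 450 + 273.15 = 723.15 K.
For a reversible engine, η = 1 − T_C/T_H = 1 − 292.00/723.15 = 0.5962.
Q_H = W/η = 157/0.5962 = 263 MW.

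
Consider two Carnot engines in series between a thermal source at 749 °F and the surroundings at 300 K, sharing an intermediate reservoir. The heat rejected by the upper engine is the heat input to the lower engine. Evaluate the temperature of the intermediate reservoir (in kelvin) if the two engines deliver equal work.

T_H = 749 °F → (749 − 32) × 5/9 = 398.33 °C = 671.48 K.
For reversible stages Q_m = Q_H·(T_m/T_H). Setting W₁ = Q_H(1 − T_m/T_H) equal to W₂ = Q_m(1 − T_C/T_m) = Q_H·(T_m − T_C)/T_H gives T_H − T_m = T_m − T_C, so T_m = (T_H + T_C)/2 = (671.48 + 300.00)/2 = 486 K.

T_m ≈ 486 K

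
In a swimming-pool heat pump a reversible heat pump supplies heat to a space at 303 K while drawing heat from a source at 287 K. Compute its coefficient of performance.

The Carnot heat-pump COP is COP_HP = T_H/(T_H − T_C) = 303.00/(303.00 − 287.00) = 18.94.

COP_HP ≈ 18.94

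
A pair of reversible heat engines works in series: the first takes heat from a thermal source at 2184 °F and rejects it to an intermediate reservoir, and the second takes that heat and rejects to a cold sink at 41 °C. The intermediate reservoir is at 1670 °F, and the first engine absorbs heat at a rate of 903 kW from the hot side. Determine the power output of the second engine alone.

T_H = 2184 °F → (2184 − 32) × 5/9 = 1195.56 °C = 1468.71 K.
T_C = 41 °C → 41 + 273.15 = 314.15 K.
T_m = 1670 °F → (1670 − 32) × 5/9 = 910.00 °C = 1183.15 K.
Heat entering the second stage: Q_m = Q_H·(T_m/T_H) = 903 × 1183.15/1468.71 = 727 kW.
Second-stage efficiency η₂ = 1 − T_C/T_m = 1 − 314.15/1183.15 = 0.7345, so W₂ = η₂·Q_m = 534 kW.

Ẇ₂ ≈ 534 kW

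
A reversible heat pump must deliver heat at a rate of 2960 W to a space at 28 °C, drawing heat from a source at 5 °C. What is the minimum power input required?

Ẇ_in ≈ 226.1 W

T_H = 28 °C → 28 + 273.15 = 301.15 K.
T_C = 5 °C → 5 + 273.15 = 278.15 K.
The Carnot heat-pump COP is COP_HP = T_H/(T_H − T_C) = 301.15/23.00 = 13.0935.
W = Q_H/COP_HP = 2960/13.0935 = 226.1 W.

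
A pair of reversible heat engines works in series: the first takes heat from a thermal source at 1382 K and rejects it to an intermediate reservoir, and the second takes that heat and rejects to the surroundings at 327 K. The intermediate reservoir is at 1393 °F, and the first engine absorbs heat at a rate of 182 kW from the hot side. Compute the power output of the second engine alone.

T_m = 1393 °F → (1393 − 32) × 5/9 = 756.11 °C = 1029.26 K.
Heat entering the second stage: Q_m = Q_H·(T_m/T_H) = 182 × 1029.26/1382.00 = 136 kW.
Second-stage efficiency η₂ = 1 − T_C/T_m = 1 − 327.00/1029.26 = 0.6823, so W₂ = η₂·Q_m = 92.5 kW.

Ẇ₂ ≈ 92.5 kW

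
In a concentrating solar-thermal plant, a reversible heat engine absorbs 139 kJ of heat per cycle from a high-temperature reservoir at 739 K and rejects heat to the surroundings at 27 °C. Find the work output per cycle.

T_C = 27 °C → 27 + 273.15 = 300.15 K.
Since the cycle is reversible, η = 1 − T_C/T_H = 1 − 300.15/739.00 = 0.5938.
W = η·Q_H = 0.5938 × 139 = 82.5 kJ.

W ≈ 82.5 kJ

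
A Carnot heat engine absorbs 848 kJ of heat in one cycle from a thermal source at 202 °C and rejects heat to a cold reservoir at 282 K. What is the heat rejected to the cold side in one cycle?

Q_C ≈ 503.3 kJ

T_H = 202 °C → 202 + 273.15 = 475.15 K.
Since the cycle is reversible, η = 1 − T_C/T_H = 1 − 282.00/475.15 = 0.4065.
For a reversible cycle Q_C/Q_H = T_C/T_H, so Q_C = 848 × 282.00/475.15 = 503.3 kJ.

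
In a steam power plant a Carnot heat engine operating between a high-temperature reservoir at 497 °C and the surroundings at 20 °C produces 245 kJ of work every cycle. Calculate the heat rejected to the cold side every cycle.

T_H = 497 °C → 497 + 273.15 = 770.15 K.
T_C = 20 °C → 20 + 273.15 = 293.15 K.
For a reversible engine, η = 1 − T_C/T_H = 1 − 293.15/770.15 = 0.6194.
Since Q_C/Q_H = T_C/T_H and Q_H = W/η, Q_C = W·T_C/(T_H − T_C) = 245 × 293.15/477.00 = 151 kJ.

Q_C ≈ 151 kJ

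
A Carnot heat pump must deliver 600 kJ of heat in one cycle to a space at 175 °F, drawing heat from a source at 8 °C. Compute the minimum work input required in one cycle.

W_in ≈ 122 kJ

T_H = 175 °F → (175 − 32) × 5/9 = 79.44 °C = 352.59 K.
T_C = 8 °C → 8 + 273.15 = 281.15 K.
For a reversible heat pump, COP_HP = T_H/(T_H − T_C) = 352.59/71.44 = 4.9352.
W = Q_H/COP_HP = 600/4.9352 = 122 kJ.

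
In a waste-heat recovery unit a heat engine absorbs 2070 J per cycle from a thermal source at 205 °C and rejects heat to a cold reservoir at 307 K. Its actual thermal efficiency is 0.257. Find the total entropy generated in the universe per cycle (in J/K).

T_H = 205 °C → 205 + 273.15 = 478.15 K.
W = η·Q_H = 0.257 × 2070 = 532.0 J, so Q_C = Q_H − W = 1538 J.
The hot reservoir loses entropy Q_H/T_H = 2070/478.15 = 4.329 J/K; the cold reservoir gains Q_C/T_C = 1538/307.00 = 5.010 J/K.
ΔS_univ = −Q_H/T_H + Q_C/T_C = 0.681 J/K (> 0, since η = 0.257 < η_Carnot = 0.358).

ΔS_univ ≈ 0.681 J/K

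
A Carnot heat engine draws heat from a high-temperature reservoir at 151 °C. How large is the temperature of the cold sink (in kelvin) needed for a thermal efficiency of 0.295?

T_C ≈ 299.0 K

T_H = 151 °C → 151 + 273.15 = 424.15 K.
From η = 1 − T_C/T_H, T_C = T_H·(1 − η) = 424.15 × (1 − 0.295) = 299.0 K.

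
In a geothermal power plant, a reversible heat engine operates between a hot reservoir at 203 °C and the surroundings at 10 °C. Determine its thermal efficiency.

η ≈ 0.4053

T_H = 203 °C → 203 + 273.15 = 476.15 K.
T_C = 10 °C → 10 + 273.15 = 283.15 K.
Carnot efficiency: η = 1 − T_C/T_H = 1 − 283.15/476.15 = 0.4053.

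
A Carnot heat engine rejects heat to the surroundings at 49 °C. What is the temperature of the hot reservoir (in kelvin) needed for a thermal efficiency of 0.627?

T_C = 49 °C → 49 + 273.15 = 322.15 K.
From η = 1 − T_C/T_H, solving for T_H gives T_H = T_C/(1 − η) = 322.15/(1 − 0.627) = 864 K.

T_H ≈ 864 K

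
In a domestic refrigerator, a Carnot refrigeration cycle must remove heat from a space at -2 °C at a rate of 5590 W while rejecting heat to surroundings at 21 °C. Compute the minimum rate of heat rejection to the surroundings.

T_H = 21 °C → 21 + 273.15 = 294.15 K.
T_C = -2 °C → -2 + 273.15 = 271.15 K.
For a reversible cycle Q_H/Q_C = T_H/T_C, so Q_H = Q_C·T_H/T_C = 5590 × 294.15/271.15 = 6064 W.

Q̇_H ≈ 6064 W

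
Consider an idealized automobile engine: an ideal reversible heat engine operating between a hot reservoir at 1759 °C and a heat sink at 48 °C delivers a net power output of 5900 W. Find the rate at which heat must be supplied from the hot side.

T_H = 1759 °C → 1759 + 273.15 = 2032.15 K.
T_C = 48 °C → 48 + 273.15 = 321.15 K.
The Carnot efficiency is η = 1 − T_C/T_H = 1 − 321.15/2032.15 = 0.8420.
Q_H = W/η = 5900/0.8420 = 7010 W.

Q̇_H ≈ 7010 W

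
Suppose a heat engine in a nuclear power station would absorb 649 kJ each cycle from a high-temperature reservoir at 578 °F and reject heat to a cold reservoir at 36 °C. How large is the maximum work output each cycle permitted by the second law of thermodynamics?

W_max ≈ 301 kJ

T_H = 578 °F → (578 − 32) × 5/9 = 303.33 °C = 576.48 K.
T_C = 36 °C → 36 + 273.15 = 309.15 K.
By the Carnot theorem, η_max = 1 − T_C/T_H = 1 − 309.15/576.48 = 0.4637.
W_max = η_max · Q_H = 0.4637 × 649 = 301 kJ.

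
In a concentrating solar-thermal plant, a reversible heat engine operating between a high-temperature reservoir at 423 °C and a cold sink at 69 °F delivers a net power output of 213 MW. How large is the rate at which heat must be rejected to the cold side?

T_H = 423 °C → 423 + 273.15 = 696.15 K.
T_C = 69 °F → (69 − 32) × 5/9 = 20.56 °C = 293.71 K.
η_rev = 1 − T_C/T_H = 1 − 293.71/696.15 = 0.5781.
Since Q_C/Q_H = T_C/T_H and Q_H = W/η, Q_C = W·T_C/(T_H − T_C) = 213 × 293.71/402.44 = 155.4 MW.

Q̇_C ≈ 155.4 MW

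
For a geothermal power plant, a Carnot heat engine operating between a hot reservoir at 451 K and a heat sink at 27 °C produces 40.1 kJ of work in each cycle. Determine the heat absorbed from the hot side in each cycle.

Q_H ≈ 119.9 kJ

T_C = 27 °C → 27 + 273.15 = 300.15 K.
Since the cycle is reversible, η = 1 − T_C/T_H = 1 − 300.15/451.00 = 0.3345.
Q_H = W/η = 40.1/0.3345 = 119.9 kJ.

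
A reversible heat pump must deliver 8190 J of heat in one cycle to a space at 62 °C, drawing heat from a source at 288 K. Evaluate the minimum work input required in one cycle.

W_in ≈ 1150 J

T_H = 62 °C → 62 + 273.15 = 335.15 K.
Reversible heating COP: COP_HP = T_H/(T_H − T_C) = 335.15/47.15 = 7.1082.
W = Q_H/COP_HP = 8190/7.1082 = 1150 J.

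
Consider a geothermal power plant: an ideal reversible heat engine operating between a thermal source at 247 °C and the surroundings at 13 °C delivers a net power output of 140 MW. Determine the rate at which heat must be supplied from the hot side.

Q̇_H ≈ 311 MW

T_H = 247 °C → 247 + 273.15 = 520.15 K.
T_C = 13 °C → 13 + 273.15 = 286.15 K.
Since the cycle is reversible, η = 1 − T_C/T_H = 1 − 286.15/520.15 = 0.4499.
Q_H = W/η = 140/0.4499 = 311 MW.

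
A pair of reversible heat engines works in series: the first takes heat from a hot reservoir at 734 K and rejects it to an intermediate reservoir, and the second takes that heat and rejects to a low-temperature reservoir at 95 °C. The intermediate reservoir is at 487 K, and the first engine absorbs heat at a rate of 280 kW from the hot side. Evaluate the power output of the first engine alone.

Ẇ₁ ≈ 94.2 kW

T_C = 95 °C → 95 + 273.15 = 368.15 K.
First-stage efficiency η₁ = 1 − T_m/T_H = 1 − 487.00/734.00 = 0.3365.
W₁ = η₁·Q_H = 0.3365 × 280 = 94.2 kW.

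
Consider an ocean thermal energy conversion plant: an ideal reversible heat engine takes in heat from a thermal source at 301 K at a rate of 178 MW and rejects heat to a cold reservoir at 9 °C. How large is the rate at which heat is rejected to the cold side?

T_C = 9 °C → 9 + 273.15 = 282.15 K.
For a reversible engine, η = 1 − T_C/T_H = 1 − 282.15/301.00 = 0.0626.
For a reversible cycle Q_C/Q_H = T_C/T_H, so Q_C = 178 × 282.15/301.00 = 167 MW.

Q̇_C ≈ 167 MW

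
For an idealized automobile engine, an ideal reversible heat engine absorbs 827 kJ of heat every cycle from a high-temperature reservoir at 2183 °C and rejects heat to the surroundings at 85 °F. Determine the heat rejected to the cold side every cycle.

T_H = 2183 °C → 2183 + 273.15 = 2456.15 K.
T_C = 85 °F → (85 − 32) × 5/9 = 29.44 °C = 302.59 K.
For a reversible engine, η = 1 − T_C/T_H = 1 − 302.59/2456.15 = 0.8768.
For a reversible cycle Q_C/Q_H = T_C/T_H, so Q_C = 827 × 302.59/2456.15 = 101.9 kJ.

Q_C ≈ 101.9 kJ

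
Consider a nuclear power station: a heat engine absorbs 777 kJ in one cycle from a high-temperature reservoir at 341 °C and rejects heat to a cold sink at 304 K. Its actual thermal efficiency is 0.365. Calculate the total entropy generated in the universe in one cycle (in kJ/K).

T_H = 341 °C → 341 + 273.15 = 614.15 K.
W = η·Q_H = 0.365 × 777 = 283.6 kJ, so Q_C = Q_H − W = 493.4 kJ.
Reservoir entropy changes: ΔS_H = −Q_H/T_H = −777/614.15 = -1.265 kJ/K and ΔS_C = +Q_C/T_C = 493.4/304.00 = 1.623 kJ/K.
ΔS_univ = −Q_H/T_H + Q_C/T_C = 0.3578 kJ/K (> 0, since η = 0.365 < η_Carnot = 0.505).

ΔS_univ ≈ 0.3578 kJ/K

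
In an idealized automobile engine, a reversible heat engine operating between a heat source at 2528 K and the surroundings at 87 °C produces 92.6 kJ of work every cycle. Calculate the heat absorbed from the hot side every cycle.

T_C = 87 °C → 87 + 273.15 = 360.15 K.
For a reversible engine, η = 1 − T_C/T_H = 1 − 360.15/2528.00 = 0.8575.
Q_H = W/η = 92.6/0.8575 = 108 kJ.

Q_H ≈ 108 kJ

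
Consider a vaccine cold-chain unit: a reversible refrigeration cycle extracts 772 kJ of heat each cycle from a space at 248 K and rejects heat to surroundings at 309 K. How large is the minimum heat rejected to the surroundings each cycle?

For a reversible cycle Q_H/Q_C = T_H/T_C, so Q_H = Q_C·T_H/T_C = 772 × 309.00/248.00 = 962 kJ.

Q_H ≈ 962 kJ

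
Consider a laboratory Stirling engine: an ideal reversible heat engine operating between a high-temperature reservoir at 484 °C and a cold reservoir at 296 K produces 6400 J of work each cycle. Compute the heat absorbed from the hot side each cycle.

Q_H ≈ 10500 J

T_H = 484 °C → 484 + 273.15 = 757.15 K.
For a reversible engine, η = 1 − T_C/T_H = 1 − 296.00/757.15 = 0.6091.
Q_H = W/η = 6400/0.6091 = 10500 J.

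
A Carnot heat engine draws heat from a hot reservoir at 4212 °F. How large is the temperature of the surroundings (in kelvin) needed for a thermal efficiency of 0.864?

T_C ≈ 353 K

T_H = 4212 °F → (4212 − 32) × 5/9 = 2322.22 °C = 2595.37 K.
From η = 1 − T_C/T_H, T_C = T_H·(1 − η) = 2595.37 × (1 − 0.864) = 353 K.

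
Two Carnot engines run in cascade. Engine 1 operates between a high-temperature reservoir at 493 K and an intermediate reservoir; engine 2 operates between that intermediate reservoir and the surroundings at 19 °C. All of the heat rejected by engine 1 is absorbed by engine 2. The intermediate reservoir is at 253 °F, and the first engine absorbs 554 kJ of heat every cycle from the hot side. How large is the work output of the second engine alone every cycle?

T_C = 19 °C → 19 + 273.15 = 292.15 K.
T_m = 253 °F → (253 − 32) × 5/9 = 122.78 °C = 395.93 K.
Heat entering the second stage: Q_m = Q_H·(T_m/T_H) = 554 × 395.93/493.00 = 445 kJ.
Second-stage efficiency η₂ = 1 − T_C/T_m = 1 − 292.15/395.93 = 0.2621, so W₂ = η₂·Q_m = 117 kJ.

W₂ ≈ 117 kJ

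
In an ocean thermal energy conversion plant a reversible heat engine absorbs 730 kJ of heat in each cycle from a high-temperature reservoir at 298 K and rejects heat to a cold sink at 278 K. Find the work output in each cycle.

W ≈ 49.0 kJ

η_rev = 1 − T_C/T_H = 1 − 278.00/298.00 = 0.0671.
W = η·Q_H = 0.0671 × 730 = 49.0 kJ.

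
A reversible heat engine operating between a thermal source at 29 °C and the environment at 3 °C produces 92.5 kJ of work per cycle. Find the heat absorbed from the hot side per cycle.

T_H = 29 °C → 29 + 273.15 = 302.15 K.
T_C = 3 °C → 3 + 273.15 = 276.15 K.
η_rev = 1 − T_C/T_H = 1 − 276.15/302.15 = 0.0860.
Q_H = W/η = 92.5/0.0860 = 1070 kJ.

Q_H ≈ 1070 kJ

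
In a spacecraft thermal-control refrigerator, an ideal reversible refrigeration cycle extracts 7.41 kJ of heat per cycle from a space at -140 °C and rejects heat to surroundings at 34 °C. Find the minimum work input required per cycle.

T_H = 34 °C → 34 + 273.15 = 307.15 K.
T_C = -140 °C → -140 + 273.15 = 133.15 K.
COP_R = T_C/(T_H − T_C) = 133.15/174.00 = 0.7652.
W = Q_C/COP_R = 7.41/0.7652 = 9.68 kJ.

W_in ≈ 9.68 kJ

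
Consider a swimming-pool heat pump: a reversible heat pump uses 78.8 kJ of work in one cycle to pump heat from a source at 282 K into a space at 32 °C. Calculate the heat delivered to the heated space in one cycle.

T_H = 32 °C → 32 + 273.15 = 305.15 K.
The Carnot heat-pump COP is COP_HP = T_H/(T_H − T_C) = 305.15/23.15 = 13.1814.
Q_H = COP_HP · W = 13.1814 × 78.8 = 1040 kJ.

Q_H ≈ 1040 kJ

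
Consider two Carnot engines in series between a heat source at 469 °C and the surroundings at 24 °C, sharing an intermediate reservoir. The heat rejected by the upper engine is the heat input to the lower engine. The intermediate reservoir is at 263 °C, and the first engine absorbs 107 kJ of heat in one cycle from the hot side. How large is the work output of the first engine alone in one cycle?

T_H = 469 °C → 469 + 273.15 = 742.15 K.
T_C = 24 °C → 24 + 273.15 = 297.15 K.
T_m = 263 °C → 263 + 273.15 = 536.15 K.
First-stage efficiency η₁ = 1 − T_m/T_H = 1 − 536.15/742.15 = 0.2776.
W₁ = η₁·Q_H = 0.2776 × 107 = 29.7 kJ.

W₁ ≈ 29.7 kJ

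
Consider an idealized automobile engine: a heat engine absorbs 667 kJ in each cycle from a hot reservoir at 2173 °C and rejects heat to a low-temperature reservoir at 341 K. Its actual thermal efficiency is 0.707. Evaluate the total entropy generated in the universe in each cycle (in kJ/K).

T_H = 2173 °C → 2173 + 273.15 = 2446.15 K.
W = η·Q_H = 0.707 × 667 = 471.6 kJ, so Q_C = Q_H − W = 195.4 kJ.
Entropy balance on the reservoirs: −Q_H/T_H = -0.2727 kJ/K, +Q_C/T_C = 0.5731 kJ/K.
ΔS_univ = −Q_H/T_H + Q_C/T_C = 0.300 kJ/K (> 0, since η = 0.707 < η_Carnot = 0.861).

ΔS_univ ≈ 0.300 kJ/K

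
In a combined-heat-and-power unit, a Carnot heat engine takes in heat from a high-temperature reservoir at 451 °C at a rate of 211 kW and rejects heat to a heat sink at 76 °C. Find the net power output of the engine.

Ẇ ≈ 109 kW

T_H = 451 °C → 451 + 273.15 = 724.15 K.
T_C = 76 °C → 76 + 273.15 = 349.15 K.
Since the cycle is reversible, η = 1 − T_C/T_H = 1 − 349.15/724.15 = 0.5178.
W = η·Q_H = 0.5178 × 211 = 109 kW.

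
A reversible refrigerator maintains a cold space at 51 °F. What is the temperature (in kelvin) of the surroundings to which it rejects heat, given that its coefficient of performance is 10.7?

T_H ≈ 310.2 K

T_C = 51 °F → (51 − 32) × 5/9 = 10.56 °C = 283.71 K.
COP_R = T_C/(T_H − T_C) ⇒ T_H = T_C·(1 + 1/COP_R) = 283.71 × (1 + 1/10.7) = 310.2 K.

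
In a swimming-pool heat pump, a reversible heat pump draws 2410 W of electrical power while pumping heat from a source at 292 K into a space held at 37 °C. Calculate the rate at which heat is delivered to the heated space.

Q̇_H ≈ 41200 W

T_H = 37 °C → 37 + 273.15 = 310.15 K.
For a reversible heat pump, COP_HP = T_H/(T_H − T_C) = 310.15/18.15 = 17.0882.
Q_H = COP_HP · W = 17.0882 × 2410 = 41200 W.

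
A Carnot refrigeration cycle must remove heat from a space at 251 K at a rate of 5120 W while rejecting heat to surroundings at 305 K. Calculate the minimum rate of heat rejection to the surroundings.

Q̇_H ≈ 6222 W

For a reversible cycle Q_H/Q_C = T_H/T_C, so Q_H = Q_C·T_H/T_C = 5120 × 305.00/251.00 = 6222 W.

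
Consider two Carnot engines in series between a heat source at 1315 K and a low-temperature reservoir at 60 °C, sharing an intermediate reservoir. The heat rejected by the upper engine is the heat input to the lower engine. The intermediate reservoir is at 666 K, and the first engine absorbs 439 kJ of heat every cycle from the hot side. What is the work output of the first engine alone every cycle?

T_C = 60 °C → 60 + 273.15 = 333.15 K.
First-stage efficiency η₁ = 1 − T_m/T_H = 1 − 666.00/1315.00 = 0.4935.
W₁ = η₁·Q_H = 0.4935 × 439 = 217 kJ.

W₁ ≈ 217 kJ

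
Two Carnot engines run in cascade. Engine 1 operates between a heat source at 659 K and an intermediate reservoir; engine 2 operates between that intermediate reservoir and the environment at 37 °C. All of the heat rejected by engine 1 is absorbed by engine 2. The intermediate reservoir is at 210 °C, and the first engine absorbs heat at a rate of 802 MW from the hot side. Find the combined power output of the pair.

T_C = 37 °C → 37 + 273.15 = 310.15 K.
Two reversible stages in series are equivalent to a single Carnot engine between T_H and T_C, so η_total = 1 − T_C/T_H = 1 − 310.15/659.00 = 0.5294.
W_total = η_total · Q_H = 0.5294 × 802 = 425 MW.

Ẇ_total ≈ 425 MW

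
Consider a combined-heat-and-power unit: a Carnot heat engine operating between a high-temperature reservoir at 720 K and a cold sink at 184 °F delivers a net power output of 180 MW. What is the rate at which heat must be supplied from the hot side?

Q̇_H ≈ 358 MW

T_C = 184 °F → (184 − 32) × 5/9 = 84.44 °C = 357.59 K.
Since the cycle is reversible, η = 1 − T_C/T_H = 1 − 357.59/720.00 = 0.5033.
Q_H = W/η = 180/0.5033 = 358 MW.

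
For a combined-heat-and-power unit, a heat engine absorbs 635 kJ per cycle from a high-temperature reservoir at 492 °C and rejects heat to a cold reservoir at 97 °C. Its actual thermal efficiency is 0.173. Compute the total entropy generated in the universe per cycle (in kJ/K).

T_H = 492 °C → 492 + 273.15 = 765.15 K.
T_C = 97 °C → 97 + 273.15 = 370.15 K.
W = η·Q_H = 0.173 × 635 = 109.9 kJ, so Q_C = Q_H − W = 525.1 kJ.
The hot reservoir loses entropy Q_H/T_H = 635/765.15 = 0.8299 kJ/K; the cold reservoir gains Q_C/T_C = 525.1/370.15 = 1.419 kJ/K.
ΔS_univ = −Q_H/T_H + Q_C/T_C = 0.5888 kJ/K (> 0, since η = 0.173 < η_Carnot = 0.516).

ΔS_univ ≈ 0.5888 kJ/K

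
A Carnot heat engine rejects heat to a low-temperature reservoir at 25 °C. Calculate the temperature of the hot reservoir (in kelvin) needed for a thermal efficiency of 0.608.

T_H ≈ 761 K

T_C = 25 °C → 25 + 273.15 = 298.15 K.
From η = 1 − T_C/T_H, solving for T_H gives T_H = T_C/(1 − η) = 298.15/(1 − 0.608) = 761 K.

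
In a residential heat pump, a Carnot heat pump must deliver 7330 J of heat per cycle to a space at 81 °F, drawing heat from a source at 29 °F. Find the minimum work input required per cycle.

T_H = 81 °F → (81 − 32) × 5/9 = 27.22 °C = 300.37 K.
T_C = 29 °F → (29 − 32) × 5/9 = -1.67 °C = 271.48 K.
The Carnot heat-pump COP is COP_HP = T_H/(T_H − T_C) = 300.37/28.89 = 10.3975.
W = Q_H/COP_HP = 7330/10.3975 = 705.0 J.

W_in ≈ 705.0 J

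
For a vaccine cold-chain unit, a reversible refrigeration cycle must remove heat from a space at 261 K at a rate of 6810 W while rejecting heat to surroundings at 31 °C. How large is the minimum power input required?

T_H = 31 °C → 31 + 273.15 = 304.15 K.
The reversible coefficient of performance is COP_R = T_C/(T_H − T_C) = 261.00/43.15 = 6.0487.
W = Q_C/COP_R = 6810/6.0487 = 1126 W.

Ẇ_in ≈ 1126 W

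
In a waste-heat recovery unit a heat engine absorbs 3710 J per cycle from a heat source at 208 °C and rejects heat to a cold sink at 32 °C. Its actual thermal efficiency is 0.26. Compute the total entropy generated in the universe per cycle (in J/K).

T_H = 208 °C → 208 + 273.15 = 481.15 K.
T_C = 32 °C → 32 + 273.15 = 305.15 K.
W = η·Q_H = 0.26 × 3710 = 964.6 J, so Q_C = Q_H − W = 2745 J.
Reservoir entropy changes: ΔS_H = −Q_H/T_H = −3710/481.15 = -7.711 J/K and ΔS_C = +Q_C/T_C = 2745/305.15 = 8.997 J/K.
ΔS_univ = −Q_H/T_H + Q_C/T_C = 1.29 J/K (> 0, since η = 0.26 < η_Carnot = 0.366).

ΔS_univ ≈ 1.29 J/K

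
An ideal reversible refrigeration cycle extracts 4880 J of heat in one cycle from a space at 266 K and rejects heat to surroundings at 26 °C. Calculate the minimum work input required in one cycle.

W_in ≈ 608 J

T_H = 26 °C → 26 + 273.15 = 299.15 K.
The reversible coefficient of performance is COP_R = T_C/(T_H − T_C) = 266.00/33.15 = 8.0241.
W = Q_C/COP_R = 4880/8.0241 = 608 J.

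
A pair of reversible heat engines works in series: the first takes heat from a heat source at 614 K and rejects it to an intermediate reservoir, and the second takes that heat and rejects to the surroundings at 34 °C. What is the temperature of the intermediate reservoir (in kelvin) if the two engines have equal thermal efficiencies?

T_m ≈ 434 K

T_C = 34 °C → 34 + 273.15 = 307.15 K.
Equal efficiencies require 1 − T_m/T_H = 1 − T_C/T_m, i.e. T_m/T_H = T_C/T_m, so T_m = √(T_H·T_C) = √(614.00 × 307.15) = 434 K.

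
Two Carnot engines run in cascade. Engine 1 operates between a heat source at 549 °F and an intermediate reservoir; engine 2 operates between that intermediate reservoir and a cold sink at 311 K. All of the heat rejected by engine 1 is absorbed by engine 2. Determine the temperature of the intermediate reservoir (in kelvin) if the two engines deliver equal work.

T_m ≈ 436 K

T_H = 549 °F → (549 − 32) × 5/9 = 287.22 °C = 560.37 K.
For reversible stages Q_m = Q_H·(T_m/T_H). Setting W₁ = Q_H(1 − T_m/T_H) equal to W₂ = Q_m(1 − T_C/T_m) = Q_H·(T_m − T_C)/T_H gives T_H − T_m = T_m − T_C, so T_m = (T_H + T_C)/2 = (560.37 + 311.00)/2 = 436 K.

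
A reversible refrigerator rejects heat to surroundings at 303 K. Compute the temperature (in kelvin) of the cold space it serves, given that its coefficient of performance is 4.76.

T_C ≈ 250 K

COP_R = T_C/(T_H − T_C) ⇒ T_C = T_H·COP_R/(1 + COP_R) = 303.00 × 4.76/(1 + 4.76) = 250 K.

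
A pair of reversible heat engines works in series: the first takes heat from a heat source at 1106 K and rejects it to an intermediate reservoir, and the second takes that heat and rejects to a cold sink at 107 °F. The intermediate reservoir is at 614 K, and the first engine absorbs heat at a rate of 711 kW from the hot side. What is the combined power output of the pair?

T_C = 107 °F → (107 − 32) × 5/9 = 41.67 °C = 314.82 K.
Two reversible stages in series are equivalent to a single Carnot engine between T_H and T_C, so η_total = 1 − T_C/T_H = 1 − 314.82/1106.00 = 0.7154.
W_total = η_total · Q_H = 0.7154 × 711 = 508.6 kW.

Ẇ_total ≈ 508.6 kW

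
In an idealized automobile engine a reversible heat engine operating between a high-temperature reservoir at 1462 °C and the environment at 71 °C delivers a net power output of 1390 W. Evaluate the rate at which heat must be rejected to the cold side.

Q̇_C ≈ 343.9 W

T_H = 1462 °C → 1462 + 273.15 = 1735.15 K.
T_C = 71 °C → 71 + 273.15 = 344.15 K.
Carnot efficiency: η = 1 − T_C/T_H = 1 − 344.15/1735.15 = 0.8017.
Since Q_C/Q_H = T_C/T_H and Q_H = W/η, Q_C = W·T_C/(T_H − T_C) = 1390 × 344.15/1391.00 = 343.9 W.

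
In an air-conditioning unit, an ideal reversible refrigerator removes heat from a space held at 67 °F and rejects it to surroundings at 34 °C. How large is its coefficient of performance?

COP_R ≈ 20.1

T_H = 34 °C → 34 + 273.15 = 307.15 K.
T_C = 67 °F → (67 − 32) × 5/9 = 19.44 °C = 292.59 K.
Carnot COP: COP_R = T_C/(T_H − T_C) = 292.59/(307.15 − 292.59) = 20.1.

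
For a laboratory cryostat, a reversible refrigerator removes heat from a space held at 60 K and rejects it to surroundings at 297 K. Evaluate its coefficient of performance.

The reversible coefficient of performance is COP_R = T_C/(T_H − T_C) = 60.00/(297.00 − 60.00) = 0.253.

COP_R ≈ 0.253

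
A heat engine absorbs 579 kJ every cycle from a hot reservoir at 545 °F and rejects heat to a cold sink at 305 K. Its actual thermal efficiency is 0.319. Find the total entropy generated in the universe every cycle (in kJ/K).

T_H = 545 °F → (545 − 32) × 5/9 = 285.00 °C = 558.15 K.
W = η·Q_H = 0.319 × 579 = 184.7 kJ, so Q_C = Q_H − W = 394.3 kJ.
The hot reservoir loses entropy Q_H/T_H = 579/558.15 = 1.037 kJ/K; the cold reservoir gains Q_C/T_C = 394.3/305.00 = 1.293 kJ/K.
ΔS_univ = −Q_H/T_H + Q_C/T_C = 0.255 kJ/K (> 0, since η = 0.319 < η_Carnot = 0.454).

ΔS_univ ≈ 0.255 kJ/K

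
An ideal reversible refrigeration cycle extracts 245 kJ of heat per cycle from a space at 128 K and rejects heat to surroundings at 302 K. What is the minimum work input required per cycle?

Carnot COP: COP_R = T_C/(T_H − T_C) = 128.00/174.00 = 0.7356.
W = Q_C/COP_R = 245/0.7356 = 333 kJ.

W_in ≈ 333 kJ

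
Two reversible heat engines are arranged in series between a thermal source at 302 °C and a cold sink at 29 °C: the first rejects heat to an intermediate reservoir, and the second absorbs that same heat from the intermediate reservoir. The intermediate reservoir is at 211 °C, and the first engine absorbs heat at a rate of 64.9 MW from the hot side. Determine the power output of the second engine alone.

Ẇ₂ ≈ 20.5 MW

T_H = 302 °C → 302 + 273.15 = 575.15 K.
T_C = 29 °C → 29 + 273.15 = 302.15 K.
T_m = 211 °C → 211 + 273.15 = 484.15 K.
Heat entering the second stage: Q_m = Q_H·(T_m/T_H) = 64.9 × 484.15/575.15 = 54.6 MW.
Second-stage efficiency η₂ = 1 − T_C/T_m = 1 − 302.15/484.15 = 0.3759, so W₂ = η₂·Q_m = 20.5 MW.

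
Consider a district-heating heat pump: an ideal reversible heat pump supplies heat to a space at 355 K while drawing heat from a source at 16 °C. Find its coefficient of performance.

T_C = 16 °C → 16 + 273.15 = 289.15 K.
For a reversible heat pump, COP_HP = T_H/(T_H − T_C) = 355.00/(355.00 − 289.15) = 5.391.

COP_HP ≈ 5.391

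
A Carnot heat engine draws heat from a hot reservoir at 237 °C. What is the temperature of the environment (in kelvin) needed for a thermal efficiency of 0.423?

T_C ≈ 294 K

T_H = 237 °C → 237 + 273.15 = 510.15 K.
From η = 1 − T_C/T_H, T_C = T_H·(1 − η) = 510.15 × (1 − 0.423) = 294 K.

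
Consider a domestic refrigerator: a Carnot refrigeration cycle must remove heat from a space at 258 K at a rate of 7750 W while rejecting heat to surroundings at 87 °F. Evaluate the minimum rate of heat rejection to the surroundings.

Q̇_H ≈ 9120 W

T_H = 87 °F → (87 − 32) × 5/9 = 30.56 °C = 303.71 K.
For a reversible cycle Q_H/Q_C = T_H/T_C, so Q_H = Q_C·T_H/T_C = 7750 × 303.71/258.00 = 9120 W.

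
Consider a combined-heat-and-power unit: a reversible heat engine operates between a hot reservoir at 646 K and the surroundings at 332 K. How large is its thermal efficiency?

η ≈ 0.486

Carnot efficiency: η = 1 − T_C/T_H = 1 − 332.00/646.00 = 0.486.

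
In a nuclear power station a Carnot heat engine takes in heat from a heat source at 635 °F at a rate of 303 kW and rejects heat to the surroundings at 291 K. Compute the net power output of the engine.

T_H = 635 °F → (635 − 32) × 5/9 = 335.00 °C = 608.15 K.
η_rev = 1 − T_C/T_H = 1 − 291.00/608.15 = 0.5215.
W = η·Q_H = 0.5215 × 303 = 158 kW.

Ẇ ≈ 158 kW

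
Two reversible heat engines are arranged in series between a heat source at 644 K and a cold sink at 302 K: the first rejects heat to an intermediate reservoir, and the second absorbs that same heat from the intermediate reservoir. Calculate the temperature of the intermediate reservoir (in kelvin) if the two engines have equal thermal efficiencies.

T_m ≈ 441 K

Equal efficiencies require 1 − T_m/T_H = 1 − T_C/T_m, i.e. T_m/T_H = T_C/T_m, so T_m = √(T_H·T_C) = √(644.00 × 302.00) = 441 K.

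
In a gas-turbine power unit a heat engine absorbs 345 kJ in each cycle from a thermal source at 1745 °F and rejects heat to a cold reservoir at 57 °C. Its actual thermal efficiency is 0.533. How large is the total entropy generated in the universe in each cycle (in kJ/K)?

T_H = 1745 °F → (1745 − 32) × 5/9 = 951.67 °C = 1224.82 K.
T_C = 57 °C → 57 + 273.15 = 330.15 K.
W = η·Q_H = 0.533 × 345 = 183.9 kJ, so Q_C = Q_H − W = 161.1 kJ.
Reservoir entropy changes: ΔS_H = −Q_H/T_H = −345/1224.82 = -0.2817 kJ/K and ΔS_C = +Q_C/T_C = 161.1/330.15 = 0.4880 kJ/K.
ΔS_univ = −Q_H/T_H + Q_C/T_C = 0.206 kJ/K (> 0, since η = 0.533 < η_Carnot = 0.730).

ΔS_univ ≈ 0.206 kJ/K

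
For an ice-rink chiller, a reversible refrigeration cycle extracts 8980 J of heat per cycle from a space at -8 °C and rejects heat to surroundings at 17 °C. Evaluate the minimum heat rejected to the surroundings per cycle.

T_H = 17 °C → 17 + 273.15 = 290.15 K.
T_C = -8 °C → -8 + 273.15 = 265.15 K.
For a reversible cycle Q_H/Q_C = T_H/T_C, so Q_H = Q_C·T_H/T_C = 8980 × 290.15/265.15 = 9830 J.

Q_H ≈ 9830 J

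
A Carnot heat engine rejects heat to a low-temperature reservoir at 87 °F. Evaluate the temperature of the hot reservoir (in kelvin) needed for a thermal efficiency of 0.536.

T_C = 87 °F → (87 − 32) × 5/9 = 30.56 °C = 303.71 K.
From η = 1 − T_C/T_H, solving for T_H gives T_H = T_C/(1 − η) = 303.71/(1 − 0.536) = 655 K.

T_H ≈ 655 K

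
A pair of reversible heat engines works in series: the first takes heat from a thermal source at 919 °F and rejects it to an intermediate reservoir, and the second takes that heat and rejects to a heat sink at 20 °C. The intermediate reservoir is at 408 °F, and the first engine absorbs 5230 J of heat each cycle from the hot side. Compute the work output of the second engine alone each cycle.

T_H = 919 °F → (919 − 32) × 5/9 = 492.78 °C = 765.93 K.
T_C = 20 °C → 20 + 273.15 = 293.15 K.
T_m = 408 °F → (408 − 32) × 5/9 = 208.89 °C = 482.04 K.
Heat entering the second stage: Q_m = Q_H·(T_m/T_H) = 5230 × 482.04/765.93 = 3292 J.
Second-stage efficiency η₂ = 1 − T_C/T_m = 1 − 293.15/482.04 = 0.3919, so W₂ = η₂·Q_m = 1290 J.

W₂ ≈ 1290 J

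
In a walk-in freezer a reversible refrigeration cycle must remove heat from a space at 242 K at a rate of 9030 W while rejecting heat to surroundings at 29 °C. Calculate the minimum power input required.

Ẇ_in ≈ 2244 W

T_H = 29 °C → 29 + 273.15 = 302.15 K.
For a reversible refrigerator, COP_R = T_C/(T_H − T_C) = 242.00/60.15 = 4.0233.
W = Q_C/COP_R = 9030/4.0233 = 2244 W.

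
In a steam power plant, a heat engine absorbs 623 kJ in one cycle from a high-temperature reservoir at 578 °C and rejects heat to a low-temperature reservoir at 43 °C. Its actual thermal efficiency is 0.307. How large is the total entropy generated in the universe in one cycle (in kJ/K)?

T_H = 578 °C → 578 + 273.15 = 851.15 K.
T_C = 43 °C → 43 + 273.15 = 316.15 K.
W = η·Q_H = 0.307 × 623 = 191.3 kJ, so Q_C = Q_H − W = 431.7 kJ.
Reservoir entropy changes: ΔS_H = −Q_H/T_H = −623/851.15 = -0.7320 kJ/K and ΔS_C = +Q_C/T_C = 431.7/316.15 = 1.366 kJ/K.
ΔS_univ = −Q_H/T_H + Q_C/T_C = 0.634 kJ/K (> 0, since η = 0.307 < η_Carnot = 0.629).

ΔS_univ ≈ 0.634 kJ/K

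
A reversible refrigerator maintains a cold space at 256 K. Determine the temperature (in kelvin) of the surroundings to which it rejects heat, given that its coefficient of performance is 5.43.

COP_R = T_C/(T_H − T_C) ⇒ T_H = T_C·(1 + 1/COP_R) = 256.00 × (1 + 1/5.43) = 303.1 K.

T_H ≈ 303.1 K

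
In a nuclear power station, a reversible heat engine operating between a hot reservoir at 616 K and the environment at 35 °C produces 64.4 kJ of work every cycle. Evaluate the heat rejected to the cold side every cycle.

Q_C ≈ 64.46 kJ

T_C = 35 °C → 35 + 273.15 = 308.15 K.
For a reversible engine, η = 1 − T_C/T_H = 1 − 308.15/616.00 = 0.4998.
Since Q_C/Q_H = T_C/T_H and Q_H = W/η, Q_C = W·T_C/(T_H − T_C) = 64.4 × 308.15/307.85 = 64.46 kJ.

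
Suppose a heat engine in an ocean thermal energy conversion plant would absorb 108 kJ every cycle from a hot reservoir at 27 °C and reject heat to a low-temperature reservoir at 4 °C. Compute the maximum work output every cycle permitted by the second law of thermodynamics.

W_max ≈ 8.28 kJ

T_H = 27 °C → 27 + 273.15 = 300.15 K.
T_C = 4 °C → 4 + 273.15 = 277.15 K.
The second-law ceiling is the Carnot efficiency, η_max = 1 − T_C/T_H = 1 − 277.15/300.15 = 0.0766.
W_max = η_max · Q_H = 0.0766 × 108 = 8.28 kJ.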